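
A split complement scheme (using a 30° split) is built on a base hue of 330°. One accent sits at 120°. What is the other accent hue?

Split-complementary hues sit 30° either side of the complement.
Complement of the base 330°: 330 + 180 = 510 → 510 − 360 = 150°
The given accent 120° is 30° one side of 150°; the other accent sits 30° the other side: 150 + 30 = 180°

180°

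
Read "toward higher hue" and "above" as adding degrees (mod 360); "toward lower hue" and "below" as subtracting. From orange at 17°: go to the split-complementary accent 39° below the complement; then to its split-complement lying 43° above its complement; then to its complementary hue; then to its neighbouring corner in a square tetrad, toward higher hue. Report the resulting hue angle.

split-comp 39° ↓ +141°: 17 + 141 = 158°
split-comp 43° ↑ +223°: 158 + 223 = 381 → 381 − 360 = 21°
complement +180°: 21 + 180 = 201°
square ↑ +90°: 201 + 90 = 291°

291°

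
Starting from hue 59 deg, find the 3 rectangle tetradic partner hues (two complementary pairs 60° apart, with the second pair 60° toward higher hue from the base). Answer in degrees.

119°, 239° and 299°

A rectangular tetradic uses two complementary pairs 60° apart: offsets 0°, 60°, 180°, 240°.
59 + 60 = 119°
59 + 180 = 239°
59 + 240 = 299°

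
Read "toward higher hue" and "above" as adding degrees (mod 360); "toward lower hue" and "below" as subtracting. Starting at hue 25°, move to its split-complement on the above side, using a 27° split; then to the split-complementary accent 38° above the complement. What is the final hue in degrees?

25 + 207 = 232°   (split-comp 27° ↑)
232 + 218 = 450 → 450 − 360 = 90°   (split-comp 38° ↑)

90°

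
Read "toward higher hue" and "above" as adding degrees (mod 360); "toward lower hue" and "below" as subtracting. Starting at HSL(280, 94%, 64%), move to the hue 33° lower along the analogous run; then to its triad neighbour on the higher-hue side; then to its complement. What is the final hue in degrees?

187°

analog 33° ↓ −33°: 280 − 33 = 247°
triadic ↑ +120°: 247 + 120 = 367 → 367 − 360 = 7°
complement +180°: 7 + 180 = 187°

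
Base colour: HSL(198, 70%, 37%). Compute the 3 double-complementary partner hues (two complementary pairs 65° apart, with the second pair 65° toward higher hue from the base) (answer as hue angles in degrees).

198 + 65 = 263°
198 + 180 = 378 → 378 − 360 = 18°
198 + 245 = 443 → 443 − 360 = 83°

263°, 18°, 83°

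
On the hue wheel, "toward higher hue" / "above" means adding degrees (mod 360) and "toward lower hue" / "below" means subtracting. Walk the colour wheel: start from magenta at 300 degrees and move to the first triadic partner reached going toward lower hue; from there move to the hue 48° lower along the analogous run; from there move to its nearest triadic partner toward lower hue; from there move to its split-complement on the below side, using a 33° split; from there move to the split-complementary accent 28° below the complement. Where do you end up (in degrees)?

−120° (triadic ↓): 300 − 120 = 180°
−48° (analog 48° ↓): 180 − 48 = 132°
−120° (triadic ↓): 132 − 120 = 12°
+147° (split-comp 33° ↓): 12 + 147 = 159°
+152° (split-comp 28° ↓): 159 + 152 = 311°

311°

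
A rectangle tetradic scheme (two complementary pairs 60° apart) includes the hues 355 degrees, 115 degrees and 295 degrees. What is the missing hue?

175°

A rectangular tetradic uses two complementary pairs 60° apart: offsets 0°, 60°, 180°, 240°.
Among {115°, 295°, 355°}, 115° and 295° are a 180° pair.
The remaining hue 355° needs its own complement: 355 + 180 = 535 → 535 − 360 = 175°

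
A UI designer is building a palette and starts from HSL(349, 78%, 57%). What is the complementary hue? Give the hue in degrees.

169°

The complement sits 180° across the wheel.
349 + 180 = 529 → 529 − 360 = 169°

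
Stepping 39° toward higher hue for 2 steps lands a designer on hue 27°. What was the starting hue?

2 steps of 39° (toward higher hue) give a net shift of +78°.
Start = end − shift: 27 − 78 = -51 → -51 + 360 = 309°

309°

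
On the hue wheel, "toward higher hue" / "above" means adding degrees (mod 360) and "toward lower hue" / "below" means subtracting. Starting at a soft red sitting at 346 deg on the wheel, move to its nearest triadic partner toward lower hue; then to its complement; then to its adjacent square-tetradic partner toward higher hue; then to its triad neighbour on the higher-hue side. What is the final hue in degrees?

256°

−120° (triadic ↓): 346 − 120 = 226°
+180° (complement): 226 + 180 = 406 → 406 − 360 = 46°
+90° (square ↑): 46 + 90 = 136°
+120° (triadic ↑): 136 + 120 = 256°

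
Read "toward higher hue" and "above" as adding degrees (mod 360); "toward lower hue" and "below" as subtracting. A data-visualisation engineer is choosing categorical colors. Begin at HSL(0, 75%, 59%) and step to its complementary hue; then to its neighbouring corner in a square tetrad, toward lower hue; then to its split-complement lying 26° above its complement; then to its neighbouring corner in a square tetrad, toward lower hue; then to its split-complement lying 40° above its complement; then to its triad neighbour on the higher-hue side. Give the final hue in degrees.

0 + 180 = 180°   (complement)
180 − 90 = 90°   (square ↓)
90 + 206 = 296°   (split-comp 26° ↑)
296 − 90 = 206°   (square ↓)
206 + 220 = 426 → 426 − 360 = 66°   (split-comp 40° ↑)
66 + 120 = 186°   (triadic ↑)

186°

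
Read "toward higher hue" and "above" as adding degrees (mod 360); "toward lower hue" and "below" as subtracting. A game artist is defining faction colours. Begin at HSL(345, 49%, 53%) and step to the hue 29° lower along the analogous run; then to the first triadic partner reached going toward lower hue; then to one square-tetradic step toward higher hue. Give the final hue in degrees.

345 − 29 = 316°   (analog 29° ↓)
316 − 120 = 196°   (triadic ↓)
196 + 90 = 286°   (square ↑)

286°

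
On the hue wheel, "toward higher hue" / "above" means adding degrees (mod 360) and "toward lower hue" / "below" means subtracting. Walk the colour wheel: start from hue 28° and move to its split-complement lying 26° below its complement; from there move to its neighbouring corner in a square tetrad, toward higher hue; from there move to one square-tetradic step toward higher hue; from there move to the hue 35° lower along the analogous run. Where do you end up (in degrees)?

327°

28 + 154 = 182°   (split-comp 26° ↓)
182 + 90 = 272°   (square ↑)
272 + 90 = 362 → 362 − 360 = 2°   (square ↑)
2 − 35 = -33 → -33 + 360 = 327°   (analog 35° ↓)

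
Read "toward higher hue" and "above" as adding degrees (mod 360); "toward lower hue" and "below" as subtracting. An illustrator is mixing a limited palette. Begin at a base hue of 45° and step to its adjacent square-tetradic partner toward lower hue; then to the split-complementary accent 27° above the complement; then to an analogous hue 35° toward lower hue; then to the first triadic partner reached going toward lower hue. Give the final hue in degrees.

square ↓ −90°: 45 − 90 = -45 → -45 + 360 = 315°
split-comp 27° ↑ +207°: 315 + 207 = 522 → 522 − 360 = 162°
analog 35° ↓ −35°: 162 − 35 = 127°
triadic ↓ −120°: 127 − 120 = 7°

7°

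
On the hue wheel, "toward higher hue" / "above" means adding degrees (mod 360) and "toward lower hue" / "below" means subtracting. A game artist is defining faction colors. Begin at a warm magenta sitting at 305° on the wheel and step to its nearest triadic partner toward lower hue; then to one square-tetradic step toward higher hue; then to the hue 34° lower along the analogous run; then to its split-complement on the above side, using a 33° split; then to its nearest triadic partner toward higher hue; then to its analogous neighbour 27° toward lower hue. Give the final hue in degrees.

305 − 120 = 185°   (triadic ↓)
185 + 90 = 275°   (square ↑)
275 − 34 = 241°   (analog 34° ↓)
241 + 213 = 454 → 454 − 360 = 94°   (split-comp 33° ↑)
94 + 120 = 214°   (triadic ↑)
214 − 27 = 187°   (analog 27° ↓)

187°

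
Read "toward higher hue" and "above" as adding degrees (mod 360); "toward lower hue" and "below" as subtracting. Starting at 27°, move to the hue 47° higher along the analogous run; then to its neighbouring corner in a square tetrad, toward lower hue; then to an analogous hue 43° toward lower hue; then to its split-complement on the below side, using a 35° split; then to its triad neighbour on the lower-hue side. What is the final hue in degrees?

27 + 47 = 74°   (analog 47° ↑)
74 − 90 = -16 → -16 + 360 = 344°   (square ↓)
344 − 43 = 301°   (analog 43° ↓)
301 + 145 = 446 → 446 − 360 = 86°   (split-comp 35° ↓)
86 − 120 = -34 → -34 + 360 = 326°   (triadic ↓)

326°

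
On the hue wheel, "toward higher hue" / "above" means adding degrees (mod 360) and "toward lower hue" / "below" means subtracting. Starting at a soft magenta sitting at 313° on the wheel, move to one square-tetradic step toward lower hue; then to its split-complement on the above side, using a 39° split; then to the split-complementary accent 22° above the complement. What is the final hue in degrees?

284°

313 − 90 = 223°   (square ↓)
223 + 219 = 442 → 442 − 360 = 82°   (split-comp 39° ↑)
82 + 202 = 284°   (split-comp 22° ↑)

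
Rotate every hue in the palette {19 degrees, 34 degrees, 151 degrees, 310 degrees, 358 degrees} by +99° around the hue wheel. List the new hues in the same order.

118°, 133°, 250°, 49°, 97°

19 + 99 = 118°
34 + 99 = 133°
151 + 99 = 250°
310 + 99 = 409 → 409 − 360 = 49°
358 + 99 = 457 → 457 − 360 = 97°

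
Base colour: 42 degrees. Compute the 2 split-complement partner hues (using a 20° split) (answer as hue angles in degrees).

Split-complementary hues sit 20° either side of the complement.
Complement of 42 degrees: 42 + 180 = 222°
222 − 20 = 202°
222 + 20 = 242°

202° and 242°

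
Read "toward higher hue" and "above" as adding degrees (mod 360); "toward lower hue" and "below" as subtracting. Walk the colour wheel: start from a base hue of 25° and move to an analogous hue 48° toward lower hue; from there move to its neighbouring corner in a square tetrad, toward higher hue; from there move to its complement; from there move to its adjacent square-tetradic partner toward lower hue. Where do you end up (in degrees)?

analog 48° ↓ −48°: 25 − 48 = -23 → -23 + 360 = 337°
square ↑ +90°: 337 + 90 = 427 → 427 − 360 = 67°
complement +180°: 67 + 180 = 247°
square ↓ −90°: 247 − 90 = 157°

157°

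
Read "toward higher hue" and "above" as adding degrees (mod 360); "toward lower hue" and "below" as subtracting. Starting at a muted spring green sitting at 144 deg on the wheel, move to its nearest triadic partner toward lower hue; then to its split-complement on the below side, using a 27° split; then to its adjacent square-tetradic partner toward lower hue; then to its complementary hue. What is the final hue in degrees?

triadic ↓ −120°: 144 − 120 = 24°
split-comp 27° ↓ +153°: 24 + 153 = 177°
square ↓ −90°: 177 − 90 = 87°
complement +180°: 87 + 180 = 267°

267°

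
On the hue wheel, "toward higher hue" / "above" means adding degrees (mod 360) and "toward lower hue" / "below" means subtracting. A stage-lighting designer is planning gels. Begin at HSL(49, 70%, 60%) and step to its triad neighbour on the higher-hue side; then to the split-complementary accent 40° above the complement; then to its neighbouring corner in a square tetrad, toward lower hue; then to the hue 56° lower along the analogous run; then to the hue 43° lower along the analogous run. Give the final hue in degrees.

200°

+120° (triadic ↑): 49 + 120 = 169°
+220° (split-comp 40° ↑): 169 + 220 = 389 → 389 − 360 = 29°
−90° (square ↓): 29 − 90 = -61 → -61 + 360 = 299°
−56° (analog 56° ↓): 299 − 56 = 243°
−43° (analog 43° ↓): 243 − 43 = 200°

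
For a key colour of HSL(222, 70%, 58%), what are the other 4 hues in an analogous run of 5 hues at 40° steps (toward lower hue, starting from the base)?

222 − 40 = 182°
222 − 80 = 142°
222 − 120 = 102°
222 − 160 = 62°

182°, 142°, 102°, 62°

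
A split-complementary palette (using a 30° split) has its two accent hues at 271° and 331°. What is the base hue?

121°

The accents sit 30° either side of the complement, so the complement is their short-arc midpoint on the wheel.
Short-arc midpoint of 271° and 331°: 301°.
Base is 180° from the complement: 301 − 180 = 121°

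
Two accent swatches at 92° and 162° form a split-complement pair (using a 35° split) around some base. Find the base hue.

The accents sit 35° either side of the complement, so the complement is their short-arc midpoint on the wheel.
Short-arc midpoint of 92° and 162°: 127°.
Base is 180° from the complement: 127 − 180 = -53 → -53 + 360 = 307°

307°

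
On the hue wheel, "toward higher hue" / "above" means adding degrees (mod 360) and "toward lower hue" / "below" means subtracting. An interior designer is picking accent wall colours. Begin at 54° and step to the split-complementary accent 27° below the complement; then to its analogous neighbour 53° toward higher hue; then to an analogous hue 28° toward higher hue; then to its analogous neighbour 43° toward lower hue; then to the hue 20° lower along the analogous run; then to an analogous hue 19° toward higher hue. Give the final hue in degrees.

+153° (split-comp 27° ↓): 54 + 153 = 207°
+53° (analog 53° ↑): 207 + 53 = 260°
+28° (analog 28° ↑): 260 + 28 = 288°
−43° (analog 43° ↓): 288 − 43 = 245°
−20° (analog 20° ↓): 245 − 20 = 225°
+19° (analog 19° ↑): 225 + 19 = 244°

244°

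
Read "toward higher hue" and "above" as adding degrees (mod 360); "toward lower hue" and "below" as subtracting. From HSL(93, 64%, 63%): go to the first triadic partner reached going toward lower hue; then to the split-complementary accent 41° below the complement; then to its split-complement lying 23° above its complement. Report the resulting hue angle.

315°

−120° (triadic ↓): 93 − 120 = -27 → -27 + 360 = 333°
+139° (split-comp 41° ↓): 333 + 139 = 472 → 472 − 360 = 112°
+203° (split-comp 23° ↑): 112 + 203 = 315°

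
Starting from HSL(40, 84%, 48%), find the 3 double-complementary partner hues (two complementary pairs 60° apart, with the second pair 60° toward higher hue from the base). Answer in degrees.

A rectangular tetradic uses two complementary pairs 60° apart: offsets 0°, 60°, 180°, 240°.
40 + 60 = 100°
40 + 180 = 220°
40 + 240 = 280°

100°, 220°, and 280°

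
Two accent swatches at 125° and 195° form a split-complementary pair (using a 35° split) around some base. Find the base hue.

340°

The accents sit 35° either side of the complement, so the complement is their short-arc midpoint on the wheel.
Short-arc midpoint of 125° and 195°: 160°.
Base is 180° from the complement: 160 − 180 = -20 → -20 + 360 = 340°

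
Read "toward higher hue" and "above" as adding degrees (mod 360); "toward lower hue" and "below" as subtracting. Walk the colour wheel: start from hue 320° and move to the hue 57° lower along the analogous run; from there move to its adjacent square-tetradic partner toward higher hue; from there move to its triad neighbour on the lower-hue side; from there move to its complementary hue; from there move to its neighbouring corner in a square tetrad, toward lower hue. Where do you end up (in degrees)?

323°

analog 57° ↓ −57°: 320 − 57 = 263°
square ↑ +90°: 263 + 90 = 353°
triadic ↓ −120°: 353 − 120 = 233°
complement +180°: 233 + 180 = 413 → 413 − 360 = 53°
square ↓ −90°: 53 − 90 = -37 → -37 + 360 = 323°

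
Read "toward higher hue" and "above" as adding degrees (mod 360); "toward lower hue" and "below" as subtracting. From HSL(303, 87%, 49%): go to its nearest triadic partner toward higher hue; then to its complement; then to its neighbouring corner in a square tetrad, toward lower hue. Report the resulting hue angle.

153°

+120° (triadic ↑): 303 + 120 = 423 → 423 − 360 = 63°
+180° (complement): 63 + 180 = 243°
−90° (square ↓): 243 − 90 = 153°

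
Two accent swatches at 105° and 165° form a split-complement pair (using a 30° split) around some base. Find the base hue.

The accents sit 30° either side of the complement, so the complement is their short-arc midpoint on the wheel.
Short-arc midpoint of 105° and 165°: 135°.
Base is 180° from the complement: 135 − 180 = -45 → -45 + 360 = 315°

315°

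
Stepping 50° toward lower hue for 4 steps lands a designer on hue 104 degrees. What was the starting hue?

304°

4 steps of 50° (toward lower hue) give a net shift of −200°.
Start = end − shift: 104 + 200 = 304°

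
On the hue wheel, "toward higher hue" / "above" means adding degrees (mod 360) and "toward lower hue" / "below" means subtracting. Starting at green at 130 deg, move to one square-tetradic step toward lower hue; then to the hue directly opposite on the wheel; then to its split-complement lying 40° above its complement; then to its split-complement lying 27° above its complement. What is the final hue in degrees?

287°

130 − 90 = 40°   (square ↓)
40 + 180 = 220°   (complement)
220 + 220 = 440 → 440 − 360 = 80°   (split-comp 40° ↑)
80 + 207 = 287°   (split-comp 27° ↑)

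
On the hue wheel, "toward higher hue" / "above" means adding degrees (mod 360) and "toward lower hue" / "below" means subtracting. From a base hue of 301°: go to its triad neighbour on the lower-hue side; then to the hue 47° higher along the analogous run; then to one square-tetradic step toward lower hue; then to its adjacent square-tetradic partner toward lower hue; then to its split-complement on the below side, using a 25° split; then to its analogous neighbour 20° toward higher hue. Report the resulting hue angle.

223°

triadic ↓ −120°: 301 − 120 = 181°
analog 47° ↑ +47°: 181 + 47 = 228°
square ↓ −90°: 228 − 90 = 138°
square ↓ −90°: 138 − 90 = 48°
split-comp 25° ↓ +155°: 48 + 155 = 203°
analog 20° ↑ +20°: 203 + 20 = 223°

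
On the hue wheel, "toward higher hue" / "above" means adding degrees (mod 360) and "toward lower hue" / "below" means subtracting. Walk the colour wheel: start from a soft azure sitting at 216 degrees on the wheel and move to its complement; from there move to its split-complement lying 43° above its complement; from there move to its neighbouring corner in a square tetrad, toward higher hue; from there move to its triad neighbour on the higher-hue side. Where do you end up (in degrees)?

+180° (complement): 216 + 180 = 396 → 396 − 360 = 36°
+223° (split-comp 43° ↑): 36 + 223 = 259°
+90° (square ↑): 259 + 90 = 349°
+120° (triadic ↑): 349 + 120 = 469 → 469 − 360 = 109°

109°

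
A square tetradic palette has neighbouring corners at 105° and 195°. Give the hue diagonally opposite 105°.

285°

A square tetradic scheme places four hues 90° apart; opposite corners are 180° apart.
105 + 180 = 285°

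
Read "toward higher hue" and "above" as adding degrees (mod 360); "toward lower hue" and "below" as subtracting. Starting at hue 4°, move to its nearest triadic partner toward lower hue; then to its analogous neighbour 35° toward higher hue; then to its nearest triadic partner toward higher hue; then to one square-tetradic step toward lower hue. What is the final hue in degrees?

309°

−120° (triadic ↓): 4 − 120 = -116 → -116 + 360 = 244°
+35° (analog 35° ↑): 244 + 35 = 279°
+120° (triadic ↑): 279 + 120 = 399 → 399 − 360 = 39°
−90° (square ↓): 39 − 90 = -51 → -51 + 360 = 309°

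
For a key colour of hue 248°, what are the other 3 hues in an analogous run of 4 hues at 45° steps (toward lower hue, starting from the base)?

Analogous hues sit every 45° along the wheel.
248 − 45 = 203°
248 − 90 = 158°
248 − 135 = 113°

203°, 158°, and 113°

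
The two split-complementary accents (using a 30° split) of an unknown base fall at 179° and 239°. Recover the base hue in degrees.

The accents sit 30° either side of the complement, so the complement is their short-arc midpoint on the wheel.
Short-arc midpoint of 179° and 239°: 209°.
Base is 180° from the complement: 209 − 180 = 29°

29°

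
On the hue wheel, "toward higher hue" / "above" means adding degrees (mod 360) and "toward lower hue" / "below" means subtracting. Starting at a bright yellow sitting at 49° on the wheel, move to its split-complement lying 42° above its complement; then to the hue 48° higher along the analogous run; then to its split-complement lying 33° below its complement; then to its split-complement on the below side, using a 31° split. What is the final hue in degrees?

49 + 222 = 271°   (split-comp 42° ↑)
271 + 48 = 319°   (analog 48° ↑)
319 + 147 = 466 → 466 − 360 = 106°   (split-comp 33° ↓)
106 + 149 = 255°   (split-comp 31° ↓)

255°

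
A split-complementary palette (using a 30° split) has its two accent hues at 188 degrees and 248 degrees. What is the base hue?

38°

The accents sit 30° either side of the complement, so the complement is their short-arc midpoint on the wheel.
Short-arc midpoint of 188° and 248°: 218°.
Base is 180° from the complement: 218 − 180 = 38°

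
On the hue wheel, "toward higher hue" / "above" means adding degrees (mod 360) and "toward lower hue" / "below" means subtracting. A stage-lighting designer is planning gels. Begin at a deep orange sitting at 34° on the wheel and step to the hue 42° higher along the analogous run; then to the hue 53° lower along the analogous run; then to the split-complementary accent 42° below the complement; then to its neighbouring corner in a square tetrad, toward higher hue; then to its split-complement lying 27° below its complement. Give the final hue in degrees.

34 + 42 = 76°   (analog 42° ↑)
76 − 53 = 23°   (analog 53° ↓)
23 + 138 = 161°   (split-comp 42° ↓)
161 + 90 = 251°   (square ↑)
251 + 153 = 404 → 404 − 360 = 44°   (split-comp 27° ↓)

44°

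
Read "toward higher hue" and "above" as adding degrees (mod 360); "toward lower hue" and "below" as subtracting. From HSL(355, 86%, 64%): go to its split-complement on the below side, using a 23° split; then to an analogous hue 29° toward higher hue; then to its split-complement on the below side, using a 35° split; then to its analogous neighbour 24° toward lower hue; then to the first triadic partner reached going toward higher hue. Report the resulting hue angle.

62°

split-comp 23° ↓ +157°: 355 + 157 = 512 → 512 − 360 = 152°
analog 29° ↑ +29°: 152 + 29 = 181°
split-comp 35° ↓ +145°: 181 + 145 = 326°
analog 24° ↓ −24°: 326 − 24 = 302°
triadic ↑ +120°: 302 + 120 = 422 → 422 − 360 = 62°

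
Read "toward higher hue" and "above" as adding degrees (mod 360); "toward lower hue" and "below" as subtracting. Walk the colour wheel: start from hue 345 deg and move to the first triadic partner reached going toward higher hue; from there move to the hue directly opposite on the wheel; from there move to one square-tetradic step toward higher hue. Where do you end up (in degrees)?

345 + 120 = 465 → 465 − 360 = 105°   (triadic ↑)
105 + 180 = 285°   (complement)
285 + 90 = 375 → 375 − 360 = 15°   (square ↑)

15°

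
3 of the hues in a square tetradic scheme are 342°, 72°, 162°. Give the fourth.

252°

A square tetradic scheme places four hues every 90°.
The full set through 72° is {72°, 162°, 252°, 342°}.
Given {72°, 162°, 342°}, the missing hue is 252°.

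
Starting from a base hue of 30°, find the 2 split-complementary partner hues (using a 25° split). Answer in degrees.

185° and 235°

Split-complementary hues sit 25° either side of the complement.
Complement of 30°: 30 + 180 = 210°
210 − 25 = 185°
210 + 25 = 235°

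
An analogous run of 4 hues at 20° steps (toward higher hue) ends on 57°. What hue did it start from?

357°

3 steps of 20° (toward higher hue) give a net shift of +60°.
Start = end − shift: 57 − 60 = -3 → -3 + 360 = 357°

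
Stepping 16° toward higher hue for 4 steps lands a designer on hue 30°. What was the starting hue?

326°

4 steps of 16° (toward higher hue) give a net shift of +64°.
Start = end − shift: 30 − 64 = -34 → -34 + 360 = 326°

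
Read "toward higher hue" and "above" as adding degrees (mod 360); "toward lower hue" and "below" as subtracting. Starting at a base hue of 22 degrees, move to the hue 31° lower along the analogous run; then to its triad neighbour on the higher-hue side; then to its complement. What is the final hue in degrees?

−31° (analog 31° ↓): 22 − 31 = -9 → -9 + 360 = 351°
+120° (triadic ↑): 351 + 120 = 471 → 471 − 360 = 111°
+180° (complement): 111 + 180 = 291°

291°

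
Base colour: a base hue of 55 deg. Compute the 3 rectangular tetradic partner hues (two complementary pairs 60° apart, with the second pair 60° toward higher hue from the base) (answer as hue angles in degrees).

A rectangular tetradic uses two complementary pairs 60° apart: offsets 0°, 60°, 180°, 240°.
55 + 60 = 115°
55 + 180 = 235°
55 + 240 = 295°

115°, 235°, and 295°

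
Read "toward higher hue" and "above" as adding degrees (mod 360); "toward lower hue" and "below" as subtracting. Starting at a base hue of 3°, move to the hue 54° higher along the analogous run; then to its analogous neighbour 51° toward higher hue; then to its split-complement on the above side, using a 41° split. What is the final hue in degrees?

analog 54° ↑ +54°: 3 + 54 = 57°
analog 51° ↑ +51°: 57 + 51 = 108°
split-comp 41° ↑ +221°: 108 + 221 = 329°

329°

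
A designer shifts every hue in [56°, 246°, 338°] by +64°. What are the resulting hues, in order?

120°, 310°, 42°

56 + 64 = 120°
246 + 64 = 310°
338 + 64 = 402 → 402 − 360 = 42°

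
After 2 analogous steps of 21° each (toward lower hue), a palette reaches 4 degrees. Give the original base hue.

2 steps of 21° (toward lower hue) give a net shift of −42°.
Start = end − shift: 4 + 42 = 46°

46°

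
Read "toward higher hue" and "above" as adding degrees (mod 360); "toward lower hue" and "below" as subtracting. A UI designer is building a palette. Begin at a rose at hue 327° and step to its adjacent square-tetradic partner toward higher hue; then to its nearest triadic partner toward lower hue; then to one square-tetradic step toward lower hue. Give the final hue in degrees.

207°

+90° (square ↑): 327 + 90 = 417 → 417 − 360 = 57°
−120° (triadic ↓): 57 − 120 = -63 → -63 + 360 = 297°
−90° (square ↓): 297 − 90 = 207°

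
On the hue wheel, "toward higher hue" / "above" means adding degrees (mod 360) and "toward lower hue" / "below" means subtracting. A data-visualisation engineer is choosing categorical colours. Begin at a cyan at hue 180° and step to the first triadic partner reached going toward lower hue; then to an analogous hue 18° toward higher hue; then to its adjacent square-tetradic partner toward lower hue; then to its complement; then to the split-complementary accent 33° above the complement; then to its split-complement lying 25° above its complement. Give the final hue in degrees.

triadic ↓ −120°: 180 − 120 = 60°
analog 18° ↑ +18°: 60 + 18 = 78°
square ↓ −90°: 78 − 90 = -12 → -12 + 360 = 348°
complement +180°: 348 + 180 = 528 → 528 − 360 = 168°
split-comp 33° ↑ +213°: 168 + 213 = 381 → 381 − 360 = 21°
split-comp 25° ↑ +205°: 21 + 205 = 226°

226°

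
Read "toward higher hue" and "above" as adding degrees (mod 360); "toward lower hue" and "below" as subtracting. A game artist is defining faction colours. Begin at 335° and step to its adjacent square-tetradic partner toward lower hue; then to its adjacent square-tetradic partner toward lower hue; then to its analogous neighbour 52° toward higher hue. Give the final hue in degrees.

207°

335 − 90 = 245°   (square ↓)
245 − 90 = 155°   (square ↓)
155 + 52 = 207°   (analog 52° ↑)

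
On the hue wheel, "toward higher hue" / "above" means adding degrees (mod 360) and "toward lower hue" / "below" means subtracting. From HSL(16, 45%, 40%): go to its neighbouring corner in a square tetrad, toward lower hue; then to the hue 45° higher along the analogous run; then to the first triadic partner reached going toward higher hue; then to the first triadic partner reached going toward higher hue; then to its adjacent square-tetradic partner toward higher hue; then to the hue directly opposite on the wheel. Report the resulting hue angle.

16 − 90 = -74 → -74 + 360 = 286°   (square ↓)
286 + 45 = 331°   (analog 45° ↑)
331 + 120 = 451 → 451 − 360 = 91°   (triadic ↑)
91 + 120 = 211°   (triadic ↑)
211 + 90 = 301°   (square ↑)
301 + 180 = 481 → 481 − 360 = 121°   (complement)

121°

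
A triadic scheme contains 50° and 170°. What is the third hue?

290°

A triad spaces three hues 120° apart.
The full set is {50°, 170°, 290°}.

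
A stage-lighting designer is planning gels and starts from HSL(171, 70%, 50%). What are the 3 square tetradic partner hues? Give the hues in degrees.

A square tetradic scheme places four hues every 90°.
171 + 90 = 261°
171 + 180 = 351°
171 + 270 = 441 → 441 − 360 = 81°

261°, 351°, 81°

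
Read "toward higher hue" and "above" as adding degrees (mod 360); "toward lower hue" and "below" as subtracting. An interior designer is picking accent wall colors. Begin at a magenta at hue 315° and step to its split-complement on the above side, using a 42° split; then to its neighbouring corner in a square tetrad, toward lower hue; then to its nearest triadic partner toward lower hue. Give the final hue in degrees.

327°

split-comp 42° ↑ +222°: 315 + 222 = 537 → 537 − 360 = 177°
square ↓ −90°: 177 − 90 = 87°
triadic ↓ −120°: 87 − 120 = -33 → -33 + 360 = 327°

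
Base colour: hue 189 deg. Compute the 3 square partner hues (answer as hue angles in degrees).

279°, 9°, and 99°

189 + 90 = 279°
189 + 180 = 369 → 369 − 360 = 9°
189 + 270 = 459 → 459 − 360 = 99°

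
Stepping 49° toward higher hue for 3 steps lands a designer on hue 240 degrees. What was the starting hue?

3 steps of 49° (toward higher hue) give a net shift of +147°.
Start = end − shift: 240 − 147 = 93°

93°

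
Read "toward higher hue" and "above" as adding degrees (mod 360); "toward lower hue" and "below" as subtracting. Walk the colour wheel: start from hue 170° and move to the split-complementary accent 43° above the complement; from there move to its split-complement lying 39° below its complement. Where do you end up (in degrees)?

174°

split-comp 43° ↑ +223°: 170 + 223 = 393 → 393 − 360 = 33°
split-comp 39° ↓ +141°: 33 + 141 = 174°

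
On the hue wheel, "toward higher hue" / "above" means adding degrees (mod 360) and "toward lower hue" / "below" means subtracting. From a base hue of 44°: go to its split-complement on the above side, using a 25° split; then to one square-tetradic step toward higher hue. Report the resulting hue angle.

339°

44 + 205 = 249°   (split-comp 25° ↑)
249 + 90 = 339°   (square ↑)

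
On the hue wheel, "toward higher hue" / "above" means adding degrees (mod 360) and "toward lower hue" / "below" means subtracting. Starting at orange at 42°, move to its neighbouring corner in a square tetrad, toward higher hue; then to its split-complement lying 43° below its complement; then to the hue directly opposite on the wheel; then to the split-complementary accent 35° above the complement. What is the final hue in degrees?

304°

square ↑ +90°: 42 + 90 = 132°
split-comp 43° ↓ +137°: 132 + 137 = 269°
complement +180°: 269 + 180 = 449 → 449 − 360 = 89°
split-comp 35° ↑ +215°: 89 + 215 = 304°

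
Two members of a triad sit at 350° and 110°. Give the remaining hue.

A triad spaces three hues 120° apart.
The full set is {110°, 230°, 350°}.

230°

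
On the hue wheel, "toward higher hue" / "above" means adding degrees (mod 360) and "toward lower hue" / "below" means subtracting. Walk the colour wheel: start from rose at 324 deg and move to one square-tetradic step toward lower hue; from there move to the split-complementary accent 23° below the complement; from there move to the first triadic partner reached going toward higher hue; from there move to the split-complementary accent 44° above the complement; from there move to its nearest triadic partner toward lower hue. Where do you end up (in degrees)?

255°

−90° (square ↓): 324 − 90 = 234°
+157° (split-comp 23° ↓): 234 + 157 = 391 → 391 − 360 = 31°
+120° (triadic ↑): 31 + 120 = 151°
+224° (split-comp 44° ↑): 151 + 224 = 375 → 375 − 360 = 15°
−120° (triadic ↓): 15 − 120 = -105 → -105 + 360 = 255°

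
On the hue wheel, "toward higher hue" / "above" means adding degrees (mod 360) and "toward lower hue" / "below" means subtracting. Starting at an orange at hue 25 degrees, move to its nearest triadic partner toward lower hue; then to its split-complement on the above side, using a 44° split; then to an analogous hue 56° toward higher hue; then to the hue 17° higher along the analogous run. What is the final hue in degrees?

202°

−120° (triadic ↓): 25 − 120 = -95 → -95 + 360 = 265°
+224° (split-comp 44° ↑): 265 + 224 = 489 → 489 − 360 = 129°
+56° (analog 56° ↑): 129 + 56 = 185°
+17° (analog 17° ↑): 185 + 17 = 202°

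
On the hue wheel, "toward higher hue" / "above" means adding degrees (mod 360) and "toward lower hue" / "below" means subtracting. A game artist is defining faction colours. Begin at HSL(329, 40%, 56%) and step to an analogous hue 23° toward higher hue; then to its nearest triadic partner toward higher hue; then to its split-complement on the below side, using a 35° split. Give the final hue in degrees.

257°

329 + 23 = 352°   (analog 23° ↑)
352 + 120 = 472 → 472 − 360 = 112°   (triadic ↑)
112 + 145 = 257°   (split-comp 35° ↓)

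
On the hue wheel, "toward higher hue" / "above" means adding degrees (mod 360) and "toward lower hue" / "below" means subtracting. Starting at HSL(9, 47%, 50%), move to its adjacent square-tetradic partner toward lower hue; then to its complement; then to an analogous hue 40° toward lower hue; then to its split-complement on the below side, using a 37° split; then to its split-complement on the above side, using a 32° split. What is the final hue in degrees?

−90° (square ↓): 9 − 90 = -81 → -81 + 360 = 279°
+180° (complement): 279 + 180 = 459 → 459 − 360 = 99°
−40° (analog 40° ↓): 99 − 40 = 59°
+143° (split-comp 37° ↓): 59 + 143 = 202°
+212° (split-comp 32° ↑): 202 + 212 = 414 → 414 − 360 = 54°

54°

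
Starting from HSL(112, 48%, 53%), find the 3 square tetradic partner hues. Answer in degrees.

202°, 292°, 22°

112 + 90 = 202°
112 + 180 = 292°
112 + 270 = 382 → 382 − 360 = 22°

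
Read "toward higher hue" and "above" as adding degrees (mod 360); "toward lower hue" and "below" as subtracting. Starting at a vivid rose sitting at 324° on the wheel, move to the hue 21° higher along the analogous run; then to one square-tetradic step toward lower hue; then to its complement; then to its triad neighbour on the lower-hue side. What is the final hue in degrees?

+21° (analog 21° ↑): 324 + 21 = 345°
−90° (square ↓): 345 − 90 = 255°
+180° (complement): 255 + 180 = 435 → 435 − 360 = 75°
−120° (triadic ↓): 75 − 120 = -45 → -45 + 360 = 315°

315°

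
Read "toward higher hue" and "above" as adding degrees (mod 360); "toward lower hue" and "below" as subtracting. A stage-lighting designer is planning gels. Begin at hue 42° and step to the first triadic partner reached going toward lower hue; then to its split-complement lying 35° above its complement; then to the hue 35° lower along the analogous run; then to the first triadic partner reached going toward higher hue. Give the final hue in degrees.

triadic ↓ −120°: 42 − 120 = -78 → -78 + 360 = 282°
split-comp 35° ↑ +215°: 282 + 215 = 497 → 497 − 360 = 137°
analog 35° ↓ −35°: 137 − 35 = 102°
triadic ↑ +120°: 102 + 120 = 222°

222°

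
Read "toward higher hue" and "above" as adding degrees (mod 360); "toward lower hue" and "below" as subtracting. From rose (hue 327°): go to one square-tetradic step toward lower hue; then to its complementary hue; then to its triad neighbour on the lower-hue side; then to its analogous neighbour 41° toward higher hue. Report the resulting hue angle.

338°

−90° (square ↓): 327 − 90 = 237°
+180° (complement): 237 + 180 = 417 → 417 − 360 = 57°
−120° (triadic ↓): 57 − 120 = -63 → -63 + 360 = 297°
+41° (analog 41° ↑): 297 + 41 = 338°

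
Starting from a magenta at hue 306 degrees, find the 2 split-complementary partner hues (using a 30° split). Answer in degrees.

Split-complementary hues sit 30° either side of the complement.
Complement of 306 degrees: 306 + 180 = 486 → 486 − 360 = 126°
126 − 30 = 96°
126 + 30 = 156°

96° and 156°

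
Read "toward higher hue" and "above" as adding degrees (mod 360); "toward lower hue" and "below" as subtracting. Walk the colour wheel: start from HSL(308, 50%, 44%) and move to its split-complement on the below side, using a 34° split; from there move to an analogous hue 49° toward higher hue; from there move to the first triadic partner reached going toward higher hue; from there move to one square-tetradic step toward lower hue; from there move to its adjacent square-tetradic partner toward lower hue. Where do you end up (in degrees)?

+146° (split-comp 34° ↓): 308 + 146 = 454 → 454 − 360 = 94°
+49° (analog 49° ↑): 94 + 49 = 143°
+120° (triadic ↑): 143 + 120 = 263°
−90° (square ↓): 263 − 90 = 173°
−90° (square ↓): 173 − 90 = 83°

83°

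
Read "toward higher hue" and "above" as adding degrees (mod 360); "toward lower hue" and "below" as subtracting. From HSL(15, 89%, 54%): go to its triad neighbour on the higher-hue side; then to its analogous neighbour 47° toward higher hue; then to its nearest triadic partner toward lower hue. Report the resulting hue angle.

triadic ↑ +120°: 15 + 120 = 135°
analog 47° ↑ +47°: 135 + 47 = 182°
triadic ↓ −120°: 182 − 120 = 62°

62°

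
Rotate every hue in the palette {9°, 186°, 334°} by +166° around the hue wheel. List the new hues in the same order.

9 + 166 = 175°
186 + 166 = 352°
334 + 166 = 500 → 500 − 360 = 140°

175°, 352°, 140°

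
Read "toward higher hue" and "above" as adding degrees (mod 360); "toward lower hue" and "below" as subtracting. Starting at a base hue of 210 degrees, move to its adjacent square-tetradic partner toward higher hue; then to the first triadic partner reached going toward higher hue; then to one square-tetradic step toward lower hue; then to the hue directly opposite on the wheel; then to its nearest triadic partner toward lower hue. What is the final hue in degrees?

30°

+90° (square ↑): 210 + 90 = 300°
+120° (triadic ↑): 300 + 120 = 420 → 420 − 360 = 60°
−90° (square ↓): 60 − 90 = -30 → -30 + 360 = 330°
+180° (complement): 330 + 180 = 510 → 510 − 360 = 150°
−120° (triadic ↓): 150 − 120 = 30°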